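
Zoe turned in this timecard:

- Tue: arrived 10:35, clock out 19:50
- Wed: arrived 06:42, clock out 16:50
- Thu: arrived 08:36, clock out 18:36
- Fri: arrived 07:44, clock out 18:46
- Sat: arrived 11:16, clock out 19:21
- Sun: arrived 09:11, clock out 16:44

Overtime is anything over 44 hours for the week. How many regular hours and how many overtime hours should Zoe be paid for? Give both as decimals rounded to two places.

Regular 44.00 hours, overtime 12.05 hours

Tue: 10:35–19:50 = 9 h 15 min
Wed: 06:42–16:50 = 10 h 8 min
Thu: 08:36–18:36 = 10 h 0 min
Fri: 07:44–18:46 = 11 h 2 min
Sat: 11:16–19:21 = 8 h 5 min
Sun: 09:11–16:44 = 7 h 33 min
Total worked: 56 h 3 min = 56.05 h.
Threshold 44 h → overtime 12 h 3 min, regular 44 h 0 min.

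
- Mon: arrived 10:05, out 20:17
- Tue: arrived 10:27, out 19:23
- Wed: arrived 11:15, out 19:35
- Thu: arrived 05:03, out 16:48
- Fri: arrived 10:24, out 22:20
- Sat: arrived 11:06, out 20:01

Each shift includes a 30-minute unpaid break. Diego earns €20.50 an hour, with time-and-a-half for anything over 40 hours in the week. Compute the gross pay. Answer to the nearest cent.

€1344.80

Mon: 10:05–20:17 = 10 h 12 min; less 30 min break → 9 h 42 min
Tue: 10:27–19:23 = 8 h 56 min; less 30 min break → 8 h 26 min
Wed: 11:15–19:35 = 8 h 20 min; less 30 min break → 7 h 50 min
Thu: 05:03–16:48 = 11 h 45 min; less 30 min break → 11 h 15 min
Fri: 10:24–22:20 = 11 h 56 min; less 30 min break → 11 h 26 min
Sat: 11:06–20:01 = 8 h 55 min; less 30 min break → 8 h 25 min
Total worked: 57 h 4 min = 3424 min.
Regular 40 h 0 min = 2400 min at €20.50/h; overtime 17 h 4 min = 1024 min at €30.75/h.
Pay = (2400 × €20.50 + 1024 × €30.75) ÷ 60 = €1344.80.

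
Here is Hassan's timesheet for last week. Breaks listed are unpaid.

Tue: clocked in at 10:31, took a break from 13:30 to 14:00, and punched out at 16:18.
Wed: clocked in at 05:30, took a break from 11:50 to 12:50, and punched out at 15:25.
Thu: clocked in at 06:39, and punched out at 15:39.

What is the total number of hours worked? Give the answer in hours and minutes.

Tue: 10:31–16:18 = 5 h 47 min; less 30 min break → 5 h 17 min
Wed: 05:30–15:25 = 9 h 55 min; less 60 min break → 8 h 55 min
Thu: 06:39–15:39 = 9 h 0 min
Total: 5 h 17 min + 8 h 55 min + 9 h 0 min = 23 h 12 min.

23 h 12 min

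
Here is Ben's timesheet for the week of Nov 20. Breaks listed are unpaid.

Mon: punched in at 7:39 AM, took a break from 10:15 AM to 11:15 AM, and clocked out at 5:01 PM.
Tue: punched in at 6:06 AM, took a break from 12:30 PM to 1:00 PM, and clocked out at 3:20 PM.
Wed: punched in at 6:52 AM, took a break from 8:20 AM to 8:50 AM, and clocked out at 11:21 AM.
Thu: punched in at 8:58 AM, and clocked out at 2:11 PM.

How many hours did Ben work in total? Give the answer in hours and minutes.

26 h 18 min

Mon: 7:39 AM–5:01 PM = 9 h 22 min; less 60 min break → 8 h 22 min
Tue: 6:06 AM–3:20 PM = 9 h 14 min; less 30 min break → 8 h 44 min
Wed: 6:52 AM–11:21 AM = 4 h 29 min; less 30 min break → 3 h 59 min
Thu: 8:58 AM–2:11 PM = 5 h 13 min
Total: 8 h 22 min + 8 h 44 min + 3 h 59 min + 5 h 13 min = 26 h 18 min.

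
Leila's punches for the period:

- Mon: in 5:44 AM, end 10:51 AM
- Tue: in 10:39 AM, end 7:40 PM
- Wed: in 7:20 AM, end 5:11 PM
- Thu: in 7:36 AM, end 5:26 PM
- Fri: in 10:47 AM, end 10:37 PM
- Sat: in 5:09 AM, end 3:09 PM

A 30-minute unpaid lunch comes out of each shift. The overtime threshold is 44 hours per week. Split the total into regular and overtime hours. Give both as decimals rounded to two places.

Regular 44.00 hours, overtime 8.65 hours

Mon: 5:44 AM–10:51 AM = 5 h 7 min; less 30 min break → 4 h 37 min
Tue: 10:39 AM–7:40 PM = 9 h 1 min; less 30 min break → 8 h 31 min
Wed: 7:20 AM–5:11 PM = 9 h 51 min; less 30 min break → 9 h 21 min
Thu: 7:36 AM–5:26 PM = 9 h 50 min; less 30 min break → 9 h 20 min
Fri: 10:47 AM–10:37 PM = 11 h 50 min; less 30 min break → 11 h 20 min
Sat: 5:09 AM–3:09 PM = 10 h 0 min; less 30 min break → 9 h 30 min
Total worked: 52 h 39 min = 52.65 h.
Threshold 44 h → overtime 8 h 39 min, regular 44 h 0 min.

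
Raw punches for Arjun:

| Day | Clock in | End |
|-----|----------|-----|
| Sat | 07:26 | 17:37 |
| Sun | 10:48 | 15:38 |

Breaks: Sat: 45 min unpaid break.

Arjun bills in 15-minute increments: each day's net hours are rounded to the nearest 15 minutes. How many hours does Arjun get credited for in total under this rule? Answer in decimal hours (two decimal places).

Sat: 07:26–17:37 = 10 h 11 min − 45 min = 9 h 26 min → rounds to 9 h 30 min
Sun: 10:48–15:38 = 4 h 50 min → rounds to 4 h 45 min
Total credited: 14 h 15 min.

14.25 hours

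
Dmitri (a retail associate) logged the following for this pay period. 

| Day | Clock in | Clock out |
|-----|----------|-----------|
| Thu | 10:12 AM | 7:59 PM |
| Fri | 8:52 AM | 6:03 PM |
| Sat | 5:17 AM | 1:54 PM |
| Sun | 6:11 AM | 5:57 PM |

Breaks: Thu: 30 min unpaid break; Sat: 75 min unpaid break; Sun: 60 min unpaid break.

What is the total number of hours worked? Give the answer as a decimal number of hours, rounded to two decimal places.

Thu: 10:12 AM–7:59 PM = 9 h 47 min; less 30 min break → 9 h 17 min
Fri: 8:52 AM–6:03 PM = 9 h 11 min
Sat: 5:17 AM–1:54 PM = 8 h 37 min; less 75 min break → 7 h 22 min
Sun: 6:11 AM–5:57 PM = 11 h 46 min; less 60 min break → 10 h 46 min
Total: 9 h 17 min + 9 h 11 min + 7 h 22 min + 10 h 46 min = 36 h 36 min.

36.60 hours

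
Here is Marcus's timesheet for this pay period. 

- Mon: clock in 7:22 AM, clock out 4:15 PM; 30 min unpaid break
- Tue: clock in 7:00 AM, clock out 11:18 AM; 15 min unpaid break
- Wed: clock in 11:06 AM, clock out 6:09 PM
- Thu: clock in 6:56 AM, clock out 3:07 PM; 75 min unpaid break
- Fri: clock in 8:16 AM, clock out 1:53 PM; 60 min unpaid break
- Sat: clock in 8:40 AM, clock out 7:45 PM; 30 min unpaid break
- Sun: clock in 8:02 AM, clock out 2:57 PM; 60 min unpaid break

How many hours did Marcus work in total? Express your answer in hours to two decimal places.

Mon: 7:22 AM–4:15 PM = 8 h 53 min; less 30 min break → 8 h 23 min
Tue: 7:00 AM–11:18 AM = 4 h 18 min; less 15 min break → 4 h 3 min
Wed: 11:06 AM–6:09 PM = 7 h 3 min
Thu: 6:56 AM–3:07 PM = 8 h 11 min; less 75 min break → 6 h 56 min
Fri: 8:16 AM–1:53 PM = 5 h 37 min; less 60 min break → 4 h 37 min
Sat: 8:40 AM–7:45 PM = 11 h 5 min; less 30 min break → 10 h 35 min
Sun: 8:02 AM–2:57 PM = 6 h 55 min; less 60 min break → 5 h 55 min
Total: 8 h 23 min + 4 h 3 min + 7 h 3 min + 6 h 56 min + 4 h 37 min + 10 h 35 min + 5 h 55 min = 47 h 32 min.

47.53 hours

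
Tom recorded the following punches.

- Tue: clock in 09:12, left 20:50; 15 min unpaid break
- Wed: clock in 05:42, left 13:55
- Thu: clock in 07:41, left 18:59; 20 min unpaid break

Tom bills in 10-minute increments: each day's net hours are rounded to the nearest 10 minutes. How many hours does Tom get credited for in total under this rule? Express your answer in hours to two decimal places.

30.50 hours

Tue: 09:12–20:50 = 11 h 38 min − 15 min = 11 h 23 min → rounds to 11 h 20 min
Wed: 05:42–13:55 = 8 h 13 min → rounds to 8 h 10 min
Thu: 07:41–18:59 = 11 h 18 min − 20 min = 10 h 58 min → rounds to 11 h 0 min
Total credited: 30 h 30 min.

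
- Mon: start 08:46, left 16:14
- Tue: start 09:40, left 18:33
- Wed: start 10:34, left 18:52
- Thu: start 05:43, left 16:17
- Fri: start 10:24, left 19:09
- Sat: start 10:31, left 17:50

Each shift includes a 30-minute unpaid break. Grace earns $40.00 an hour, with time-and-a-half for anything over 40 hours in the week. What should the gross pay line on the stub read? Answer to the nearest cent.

$2097.00

Mon: 08:46–16:14 = 7 h 28 min; less 30 min break → 6 h 58 min
Tue: 09:40–18:33 = 8 h 53 min; less 30 min break → 8 h 23 min
Wed: 10:34–18:52 = 8 h 18 min; less 30 min break → 7 h 48 min
Thu: 05:43–16:17 = 10 h 34 min; less 30 min break → 10 h 4 min
Fri: 10:24–19:09 = 8 h 45 min; less 30 min break → 8 h 15 min
Sat: 10:31–17:50 = 7 h 19 min; less 30 min break → 6 h 49 min
Total worked: 48 h 17 min = 2897 min.
Regular 40 h 0 min = 2400 min at $40.00/h; overtime 8 h 17 min = 497 min at $60.00/h.
Pay = (2400 × $40.00 + 497 × $60.00) ÷ 60 = $2097.00.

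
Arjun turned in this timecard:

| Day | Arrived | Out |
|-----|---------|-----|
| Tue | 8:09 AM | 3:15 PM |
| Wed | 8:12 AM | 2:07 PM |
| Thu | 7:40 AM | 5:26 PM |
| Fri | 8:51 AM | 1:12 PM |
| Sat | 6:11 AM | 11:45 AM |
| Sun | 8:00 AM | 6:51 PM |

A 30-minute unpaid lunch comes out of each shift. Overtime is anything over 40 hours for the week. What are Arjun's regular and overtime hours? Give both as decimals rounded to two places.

Regular 40.00 hours, overtime 0.55 hours

Tue: 8:09 AM–3:15 PM = 7 h 6 min; less 30 min break → 6 h 36 min
Wed: 8:12 AM–2:07 PM = 5 h 55 min; less 30 min break → 5 h 25 min
Thu: 7:40 AM–5:26 PM = 9 h 46 min; less 30 min break → 9 h 16 min
Fri: 8:51 AM–1:12 PM = 4 h 21 min; less 30 min break → 3 h 51 min
Sat: 6:11 AM–11:45 AM = 5 h 34 min; less 30 min break → 5 h 4 min
Sun: 8:00 AM–6:51 PM = 10 h 51 min; less 30 min break → 10 h 21 min
Total worked: 40 h 33 min = 40.55 h.
Threshold 40 h → overtime 0 h 33 min, regular 40 h 0 min.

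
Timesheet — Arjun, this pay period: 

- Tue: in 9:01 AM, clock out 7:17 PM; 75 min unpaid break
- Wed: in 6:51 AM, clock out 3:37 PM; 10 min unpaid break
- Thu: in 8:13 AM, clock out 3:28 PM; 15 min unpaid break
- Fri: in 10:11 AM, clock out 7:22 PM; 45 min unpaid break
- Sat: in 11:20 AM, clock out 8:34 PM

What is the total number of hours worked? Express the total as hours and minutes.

Tue: 9:01 AM–7:17 PM = 10 h 16 min; less 75 min break → 9 h 1 min
Wed: 6:51 AM–3:37 PM = 8 h 46 min; less 10 min break → 8 h 36 min
Thu: 8:13 AM–3:28 PM = 7 h 15 min; less 15 min break → 7 h 0 min
Fri: 10:11 AM–7:22 PM = 9 h 11 min; less 45 min break → 8 h 26 min
Sat: 11:20 AM–8:34 PM = 9 h 14 min
Total: 9 h 1 min + 8 h 36 min + 7 h 0 min + 8 h 26 min + 9 h 14 min = 42 h 17 min.

42 h 17 min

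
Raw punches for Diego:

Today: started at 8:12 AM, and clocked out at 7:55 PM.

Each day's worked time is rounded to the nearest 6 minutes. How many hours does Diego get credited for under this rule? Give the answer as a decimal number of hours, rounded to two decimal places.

11.70 hours

Today: 8:12 AM–7:55 PM = 11 h 43 min → rounds to 11 h 42 min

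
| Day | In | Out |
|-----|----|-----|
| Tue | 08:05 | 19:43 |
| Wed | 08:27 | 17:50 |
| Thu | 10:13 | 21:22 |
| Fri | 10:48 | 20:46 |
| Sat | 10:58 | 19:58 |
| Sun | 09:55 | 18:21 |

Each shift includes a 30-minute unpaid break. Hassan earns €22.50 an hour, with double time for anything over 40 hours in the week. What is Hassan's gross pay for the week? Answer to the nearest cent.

€1645.50

Tue: 08:05–19:43 = 11 h 38 min; less 30 min break → 11 h 8 min
Wed: 08:27–17:50 = 9 h 23 min; less 30 min break → 8 h 53 min
Thu: 10:13–21:22 = 11 h 9 min; less 30 min break → 10 h 39 min
Fri: 10:48–20:46 = 9 h 58 min; less 30 min break → 9 h 28 min
Sat: 10:58–19:58 = 9 h 0 min; less 30 min break → 8 h 30 min
Sun: 09:55–18:21 = 8 h 26 min; less 30 min break → 7 h 56 min
Total worked: 56 h 34 min = 3394 min.
Regular 40 h 0 min = 2400 min at €22.50/h; overtime 16 h 34 min = 994 min at €45.00/h.
Pay = (2400 × €22.50 + 994 × €45.00) ÷ 60 = €1645.50.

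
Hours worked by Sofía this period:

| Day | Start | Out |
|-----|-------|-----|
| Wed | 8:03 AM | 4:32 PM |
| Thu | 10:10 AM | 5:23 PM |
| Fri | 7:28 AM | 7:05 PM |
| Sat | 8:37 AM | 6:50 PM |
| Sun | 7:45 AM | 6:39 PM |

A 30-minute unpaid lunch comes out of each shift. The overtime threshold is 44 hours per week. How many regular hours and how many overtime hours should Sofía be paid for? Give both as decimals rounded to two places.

Regular 44.00 hours, overtime 1.93 hours

Wed: 8:03 AM–4:32 PM = 8 h 29 min; less 30 min break → 7 h 59 min
Thu: 10:10 AM–5:23 PM = 7 h 13 min; less 30 min break → 6 h 43 min
Fri: 7:28 AM–7:05 PM = 11 h 37 min; less 30 min break → 11 h 7 min
Sat: 8:37 AM–6:50 PM = 10 h 13 min; less 30 min break → 9 h 43 min
Sun: 7:45 AM–6:39 PM = 10 h 54 min; less 30 min break → 10 h 24 min
Total worked: 45 h 56 min = 45.93 h.
Threshold 44 h → overtime 1 h 56 min, regular 44 h 0 min.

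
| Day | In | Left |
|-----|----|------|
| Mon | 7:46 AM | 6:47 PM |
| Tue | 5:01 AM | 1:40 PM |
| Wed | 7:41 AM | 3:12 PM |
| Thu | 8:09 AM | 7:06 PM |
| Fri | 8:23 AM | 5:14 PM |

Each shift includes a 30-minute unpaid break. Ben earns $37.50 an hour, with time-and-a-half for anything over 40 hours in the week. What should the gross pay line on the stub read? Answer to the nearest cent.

Mon: 7:46 AM–6:47 PM = 11 h 1 min; less 30 min break → 10 h 31 min
Tue: 5:01 AM–1:40 PM = 8 h 39 min; less 30 min break → 8 h 9 min
Wed: 7:41 AM–3:12 PM = 7 h 31 min; less 30 min break → 7 h 1 min
Thu: 8:09 AM–7:06 PM = 10 h 57 min; less 30 min break → 10 h 27 min
Fri: 8:23 AM–5:14 PM = 8 h 51 min; less 30 min break → 8 h 21 min
Total worked: 44 h 29 min = 2669 min.
Regular 40 h 0 min = 2400 min at $37.50/h; overtime 4 h 29 min = 269 min at $56.25/h.
Pay = (2400 × $37.50 + 269 × $56.25) ÷ 60 = $1752.19.

$1752.19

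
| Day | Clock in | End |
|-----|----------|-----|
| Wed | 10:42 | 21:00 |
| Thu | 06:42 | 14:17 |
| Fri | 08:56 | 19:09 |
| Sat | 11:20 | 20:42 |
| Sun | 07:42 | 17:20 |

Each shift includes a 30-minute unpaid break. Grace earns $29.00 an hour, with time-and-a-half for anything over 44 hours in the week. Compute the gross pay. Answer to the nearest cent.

$1302.10

Wed: 10:42–21:00 = 10 h 18 min; less 30 min break → 9 h 48 min
Thu: 06:42–14:17 = 7 h 35 min; less 30 min break → 7 h 5 min
Fri: 08:56–19:09 = 10 h 13 min; less 30 min break → 9 h 43 min
Sat: 11:20–20:42 = 9 h 22 min; less 30 min break → 8 h 52 min
Sun: 07:42–17:20 = 9 h 38 min; less 30 min break → 9 h 8 min
Total worked: 44 h 36 min = 2676 min.
Regular 44 h 0 min = 2640 min at $29.00/h; overtime 0 h 36 min = 36 min at $43.50/h.
Pay = (2640 × $29.00 + 36 × $43.50) ÷ 60 = $1302.10.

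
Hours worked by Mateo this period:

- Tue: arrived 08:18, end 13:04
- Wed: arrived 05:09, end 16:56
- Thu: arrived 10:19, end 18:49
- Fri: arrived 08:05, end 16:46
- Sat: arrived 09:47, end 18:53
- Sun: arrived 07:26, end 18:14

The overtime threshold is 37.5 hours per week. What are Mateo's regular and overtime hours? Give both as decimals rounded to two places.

Regular 37.50 hours, overtime 16.13 hours

Tue: 08:18–13:04 = 4 h 46 min
Wed: 05:09–16:56 = 11 h 47 min
Thu: 10:19–18:49 = 8 h 30 min
Fri: 08:05–16:46 = 8 h 41 min
Sat: 09:47–18:53 = 9 h 6 min
Sun: 07:26–18:14 = 10 h 48 min
Total worked: 53 h 38 min = 53.63 h.
Threshold 37.5 h → overtime 16 h 8 min, regular 37 h 30 min.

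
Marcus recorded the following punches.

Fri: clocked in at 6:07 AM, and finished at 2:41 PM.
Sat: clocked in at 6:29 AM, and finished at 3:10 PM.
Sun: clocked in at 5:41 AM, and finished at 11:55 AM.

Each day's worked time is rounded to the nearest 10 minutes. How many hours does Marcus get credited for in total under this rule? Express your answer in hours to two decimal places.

23.33 hours

Fri: 6:07 AM–2:41 PM = 8 h 34 min → rounds to 8 h 30 min
Sat: 6:29 AM–3:10 PM = 8 h 41 min → rounds to 8 h 40 min
Sun: 5:41 AM–11:55 AM = 6 h 14 min → rounds to 6 h 10 min
Total credited: 23 h 20 min.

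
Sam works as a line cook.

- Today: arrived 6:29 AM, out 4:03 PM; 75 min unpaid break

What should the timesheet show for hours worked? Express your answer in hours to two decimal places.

Today: 6:29 AM–4:03 PM = 9 h 34 min; less 75 min break → 8 h 19 min

8.32 hours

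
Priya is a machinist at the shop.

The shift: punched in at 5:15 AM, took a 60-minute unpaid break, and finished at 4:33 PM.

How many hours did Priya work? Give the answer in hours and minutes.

10 h 18 min

The shift: 5:15 AM–4:33 PM = 11 h 18 min; less 60 min break → 10 h 18 min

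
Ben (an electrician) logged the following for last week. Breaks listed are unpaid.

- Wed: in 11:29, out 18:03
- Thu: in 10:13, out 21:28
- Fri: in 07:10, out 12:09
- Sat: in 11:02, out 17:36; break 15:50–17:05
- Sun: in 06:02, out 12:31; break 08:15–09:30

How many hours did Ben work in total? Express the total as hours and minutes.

33 h 21 min

Wed: 11:29–18:03 = 6 h 34 min
Thu: 10:13–21:28 = 11 h 15 min
Fri: 07:10–12:09 = 4 h 59 min
Sat: 11:02–17:36 = 6 h 34 min; less 75 min break → 5 h 19 min
Sun: 06:02–12:31 = 6 h 29 min; less 75 min break → 5 h 14 min
Total: 6 h 34 min + 11 h 15 min + 4 h 59 min + 5 h 19 min + 5 h 14 min = 33 h 21 min.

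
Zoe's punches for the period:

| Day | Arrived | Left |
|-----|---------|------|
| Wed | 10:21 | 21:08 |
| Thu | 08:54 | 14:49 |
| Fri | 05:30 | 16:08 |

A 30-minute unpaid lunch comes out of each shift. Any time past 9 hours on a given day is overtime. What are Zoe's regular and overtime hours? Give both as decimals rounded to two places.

Regular 23.42 hours, overtime 2.42 hours

Wed: 10:21–21:08 = 10 h 47 min; less 30 min break → 10 h 17 min
Thu: 08:54–14:49 = 5 h 55 min; less 30 min break → 5 h 25 min
Fri: 05:30–16:08 = 10 h 38 min; less 30 min break → 10 h 8 min
Wed reg 9 h 0 min / OT 1 h 17 min; Thu reg 5 h 25 min / OT 0 h 0 min; Fri reg 9 h 0 min / OT 1 h 8 min.
Totals: regular 23 h 25 min, overtime 2 h 25 min.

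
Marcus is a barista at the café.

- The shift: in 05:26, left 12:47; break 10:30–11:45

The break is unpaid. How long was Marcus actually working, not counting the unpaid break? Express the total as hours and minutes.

6 h 6 min

The shift: 05:26–12:47 = 7 h 21 min; less 75 min break → 6 h 6 min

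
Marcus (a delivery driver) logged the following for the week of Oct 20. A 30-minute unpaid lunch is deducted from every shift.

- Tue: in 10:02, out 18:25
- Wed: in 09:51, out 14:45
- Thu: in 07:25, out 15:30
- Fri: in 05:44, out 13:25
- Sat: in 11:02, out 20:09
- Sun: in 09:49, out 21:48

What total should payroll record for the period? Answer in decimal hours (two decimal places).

47.15 hours

Tue: 10:02–18:25 = 8 h 23 min; less 30 min break → 7 h 53 min
Wed: 09:51–14:45 = 4 h 54 min; less 30 min break → 4 h 24 min
Thu: 07:25–15:30 = 8 h 5 min; less 30 min break → 7 h 35 min
Fri: 05:44–13:25 = 7 h 41 min; less 30 min break → 7 h 11 min
Sat: 11:02–20:09 = 9 h 7 min; less 30 min break → 8 h 37 min
Sun: 09:49–21:48 = 11 h 59 min; less 30 min break → 11 h 29 min
Total: 7 h 53 min + 4 h 24 min + 7 h 35 min + 7 h 11 min + 8 h 37 min + 11 h 29 min = 47 h 9 min.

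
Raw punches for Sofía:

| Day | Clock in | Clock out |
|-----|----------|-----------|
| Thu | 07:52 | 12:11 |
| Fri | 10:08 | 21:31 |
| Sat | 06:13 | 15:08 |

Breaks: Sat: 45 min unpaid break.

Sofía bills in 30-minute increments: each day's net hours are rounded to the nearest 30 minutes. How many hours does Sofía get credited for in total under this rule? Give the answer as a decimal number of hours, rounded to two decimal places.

Thu: 07:52–12:11 = 4 h 19 min → rounds to 4 h 30 min
Fri: 10:08–21:31 = 11 h 23 min → rounds to 11 h 30 min
Sat: 06:13–15:08 = 8 h 55 min − 45 min = 8 h 10 min → rounds to 8 h 0 min
Total credited: 24 h 0 min.

24.00 hours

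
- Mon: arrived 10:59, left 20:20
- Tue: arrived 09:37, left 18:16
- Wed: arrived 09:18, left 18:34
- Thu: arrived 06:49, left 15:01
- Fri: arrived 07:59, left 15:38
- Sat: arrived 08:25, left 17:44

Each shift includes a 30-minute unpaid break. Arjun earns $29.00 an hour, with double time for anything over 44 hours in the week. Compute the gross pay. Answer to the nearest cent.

$1591.13

Mon: 10:59–20:20 = 9 h 21 min; less 30 min break → 8 h 51 min
Tue: 09:37–18:16 = 8 h 39 min; less 30 min break → 8 h 9 min
Wed: 09:18–18:34 = 9 h 16 min; less 30 min break → 8 h 46 min
Thu: 06:49–15:01 = 8 h 12 min; less 30 min break → 7 h 42 min
Fri: 07:59–15:38 = 7 h 39 min; less 30 min break → 7 h 9 min
Sat: 08:25–17:44 = 9 h 19 min; less 30 min break → 8 h 49 min
Total worked: 49 h 26 min = 2966 min.
Regular 44 h 0 min = 2640 min at $29.00/h; overtime 5 h 26 min = 326 min at $58.00/h.
Pay = (2640 × $29.00 + 326 × $58.00) ÷ 60 = $1591.13.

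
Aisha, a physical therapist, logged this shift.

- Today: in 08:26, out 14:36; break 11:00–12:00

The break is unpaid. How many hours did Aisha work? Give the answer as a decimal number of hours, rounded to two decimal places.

Today: 08:26–14:36 = 6 h 10 min; less 60 min break → 5 h 10 min

5.17 hours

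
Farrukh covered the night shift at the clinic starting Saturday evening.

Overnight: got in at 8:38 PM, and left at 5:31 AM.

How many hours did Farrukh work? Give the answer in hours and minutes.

Overnight: 8:38 PM → midnight = 3 h 22 min; midnight → 5:31 AM = 5 h 31 min; span 8 h 53 min

8 h 53 min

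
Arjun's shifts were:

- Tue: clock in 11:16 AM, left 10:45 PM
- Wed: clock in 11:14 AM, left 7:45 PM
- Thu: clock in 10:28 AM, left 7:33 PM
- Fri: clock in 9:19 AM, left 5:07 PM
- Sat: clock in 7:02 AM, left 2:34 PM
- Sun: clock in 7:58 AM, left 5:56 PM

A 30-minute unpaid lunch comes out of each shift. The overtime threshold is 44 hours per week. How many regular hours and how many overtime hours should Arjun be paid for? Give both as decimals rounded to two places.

Regular 44.00 hours, overtime 7.38 hours

Tue: 11:16 AM–10:45 PM = 11 h 29 min; less 30 min break → 10 h 59 min
Wed: 11:14 AM–7:45 PM = 8 h 31 min; less 30 min break → 8 h 1 min
Thu: 10:28 AM–7:33 PM = 9 h 5 min; less 30 min break → 8 h 35 min
Fri: 9:19 AM–5:07 PM = 7 h 48 min; less 30 min break → 7 h 18 min
Sat: 7:02 AM–2:34 PM = 7 h 32 min; less 30 min break → 7 h 2 min
Sun: 7:58 AM–5:56 PM = 9 h 58 min; less 30 min break → 9 h 28 min
Total worked: 51 h 23 min = 51.38 h.
Threshold 44 h → overtime 7 h 23 min, regular 44 h 0 min.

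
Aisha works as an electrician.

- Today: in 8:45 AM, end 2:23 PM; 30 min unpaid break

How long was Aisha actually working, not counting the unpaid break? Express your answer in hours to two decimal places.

5.13 hours

Today: 8:45 AM–2:23 PM = 5 h 38 min; less 30 min break → 5 h 8 min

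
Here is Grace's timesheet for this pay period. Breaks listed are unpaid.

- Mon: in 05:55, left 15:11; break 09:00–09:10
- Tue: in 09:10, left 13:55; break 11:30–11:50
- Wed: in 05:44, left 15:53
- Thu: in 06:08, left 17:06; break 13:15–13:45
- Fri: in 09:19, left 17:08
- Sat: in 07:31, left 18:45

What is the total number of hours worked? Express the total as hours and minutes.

Mon: 05:55–15:11 = 9 h 16 min; less 10 min break → 9 h 6 min
Tue: 09:10–13:55 = 4 h 45 min; less 20 min break → 4 h 25 min
Wed: 05:44–15:53 = 10 h 9 min
Thu: 06:08–17:06 = 10 h 58 min; less 30 min break → 10 h 28 min
Fri: 09:19–17:08 = 7 h 49 min
Sat: 07:31–18:45 = 11 h 14 min
Total: 9 h 6 min + 4 h 25 min + 10 h 9 min + 10 h 28 min + 7 h 49 min + 11 h 14 min = 53 h 11 min.

53 h 11 min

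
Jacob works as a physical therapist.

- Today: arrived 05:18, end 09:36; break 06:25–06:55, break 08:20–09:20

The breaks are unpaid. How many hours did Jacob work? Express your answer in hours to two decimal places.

2.80 hours

Today: 05:18–09:36 = 4 h 18 min; less 90 min break → 2 h 48 min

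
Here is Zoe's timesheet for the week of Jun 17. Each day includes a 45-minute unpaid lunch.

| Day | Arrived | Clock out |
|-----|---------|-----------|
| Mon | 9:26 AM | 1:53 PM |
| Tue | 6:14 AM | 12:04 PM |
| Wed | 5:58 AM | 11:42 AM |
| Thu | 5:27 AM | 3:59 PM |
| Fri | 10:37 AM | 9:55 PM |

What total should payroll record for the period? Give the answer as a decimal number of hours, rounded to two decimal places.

34.10 hours

Mon: 9:26 AM–1:53 PM = 4 h 27 min; less 45 min break → 3 h 42 min
Tue: 6:14 AM–12:04 PM = 5 h 50 min; less 45 min break → 5 h 5 min
Wed: 5:58 AM–11:42 AM = 5 h 44 min; less 45 min break → 4 h 59 min
Thu: 5:27 AM–3:59 PM = 10 h 32 min; less 45 min break → 9 h 47 min
Fri: 10:37 AM–9:55 PM = 11 h 18 min; less 45 min break → 10 h 33 min
Total: 3 h 42 min + 5 h 5 min + 4 h 59 min + 9 h 47 min + 10 h 33 min = 34 h 6 min.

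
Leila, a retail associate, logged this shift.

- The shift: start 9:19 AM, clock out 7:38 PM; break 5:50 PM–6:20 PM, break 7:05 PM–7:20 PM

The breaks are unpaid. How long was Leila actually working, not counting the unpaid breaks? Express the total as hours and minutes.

The shift: 9:19 AM–7:38 PM = 10 h 19 min; less 45 min break → 9 h 34 min

9 h 34 min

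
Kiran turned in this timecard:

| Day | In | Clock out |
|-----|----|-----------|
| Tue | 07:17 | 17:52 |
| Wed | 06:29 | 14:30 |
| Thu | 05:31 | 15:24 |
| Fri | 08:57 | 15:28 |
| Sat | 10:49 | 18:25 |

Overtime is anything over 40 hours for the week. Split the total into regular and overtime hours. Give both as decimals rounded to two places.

Tue: 07:17–17:52 = 10 h 35 min
Wed: 06:29–14:30 = 8 h 1 min
Thu: 05:31–15:24 = 9 h 53 min
Fri: 08:57–15:28 = 6 h 31 min
Sat: 10:49–18:25 = 7 h 36 min
Total worked: 42 h 36 min = 42.60 h.
Threshold 40 h → overtime 2 h 36 min, regular 40 h 0 min.

Regular 40.00 hours, overtime 2.60 hours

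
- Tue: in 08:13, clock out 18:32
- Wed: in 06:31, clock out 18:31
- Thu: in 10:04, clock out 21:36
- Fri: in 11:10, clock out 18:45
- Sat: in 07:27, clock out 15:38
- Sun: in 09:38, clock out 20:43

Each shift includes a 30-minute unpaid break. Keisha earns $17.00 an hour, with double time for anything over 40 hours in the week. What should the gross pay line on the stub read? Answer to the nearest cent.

$1281.80

Tue: 08:13–18:32 = 10 h 19 min; less 30 min break → 9 h 49 min
Wed: 06:31–18:31 = 12 h 0 min; less 30 min break → 11 h 30 min
Thu: 10:04–21:36 = 11 h 32 min; less 30 min break → 11 h 2 min
Fri: 11:10–18:45 = 7 h 35 min; less 30 min break → 7 h 5 min
Sat: 07:27–15:38 = 8 h 11 min; less 30 min break → 7 h 41 min
Sun: 09:38–20:43 = 11 h 5 min; less 30 min break → 10 h 35 min
Total worked: 57 h 42 min = 3462 min.
Regular 40 h 0 min = 2400 min at $17.00/h; overtime 17 h 42 min = 1062 min at $34.00/h.
Pay = (2400 × $17.00 + 1062 × $34.00) ÷ 60 = $1281.80.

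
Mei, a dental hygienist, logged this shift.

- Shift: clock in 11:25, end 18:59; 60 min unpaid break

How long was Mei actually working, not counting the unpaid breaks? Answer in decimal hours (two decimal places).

Shift: 11:25–18:59 = 7 h 34 min; less 60 min break → 6 h 34 min

6.57 hours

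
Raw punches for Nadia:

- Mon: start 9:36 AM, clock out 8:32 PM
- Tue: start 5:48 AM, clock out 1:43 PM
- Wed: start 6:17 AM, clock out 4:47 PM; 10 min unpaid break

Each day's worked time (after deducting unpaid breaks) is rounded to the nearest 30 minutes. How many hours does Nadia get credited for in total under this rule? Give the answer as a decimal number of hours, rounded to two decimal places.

Mon: 9:36 AM–8:32 PM = 10 h 56 min → rounds to 11 h 0 min
Tue: 5:48 AM–1:43 PM = 7 h 55 min → rounds to 8 h 0 min
Wed: 6:17 AM–4:47 PM = 10 h 30 min − 10 min = 10 h 20 min → rounds to 10 h 30 min
Total credited: 29 h 30 min.

29.50 hours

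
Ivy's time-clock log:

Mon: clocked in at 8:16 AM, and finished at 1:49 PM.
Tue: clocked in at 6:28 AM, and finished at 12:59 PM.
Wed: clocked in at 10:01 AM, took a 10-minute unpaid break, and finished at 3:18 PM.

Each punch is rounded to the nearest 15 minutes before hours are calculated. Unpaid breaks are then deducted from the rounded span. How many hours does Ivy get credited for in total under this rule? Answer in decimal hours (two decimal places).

17.08 hours

Mon: in 8:16 AM→8:15 AM, out 1:49 PM→1:45 PM; 5 h 30 min
Tue: in 6:28 AM→6:30 AM, out 12:59 PM→1:00 PM; 6 h 30 min
Wed: in 10:01 AM→10:00 AM, out 3:18 PM→3:15 PM; 5 h 15 min − 10 min = 5 h 5 min
Total credited: 17 h 5 min.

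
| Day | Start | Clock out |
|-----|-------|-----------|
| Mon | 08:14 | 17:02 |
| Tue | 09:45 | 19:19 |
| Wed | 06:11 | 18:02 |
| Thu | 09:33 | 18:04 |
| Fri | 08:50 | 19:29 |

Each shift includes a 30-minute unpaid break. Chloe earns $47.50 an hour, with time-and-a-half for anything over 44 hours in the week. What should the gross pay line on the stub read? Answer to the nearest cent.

$2295.44

Mon: 08:14–17:02 = 8 h 48 min; less 30 min break → 8 h 18 min
Tue: 09:45–19:19 = 9 h 34 min; less 30 min break → 9 h 4 min
Wed: 06:11–18:02 = 11 h 51 min; less 30 min break → 11 h 21 min
Thu: 09:33–18:04 = 8 h 31 min; less 30 min break → 8 h 1 min
Fri: 08:50–19:29 = 10 h 39 min; less 30 min break → 10 h 9 min
Total worked: 46 h 53 min = 2813 min.
Regular 44 h 0 min = 2640 min at $47.50/h; overtime 2 h 53 min = 173 min at $71.25/h.
Pay = (2640 × $47.50 + 173 × $71.25) ÷ 60 = $2295.44.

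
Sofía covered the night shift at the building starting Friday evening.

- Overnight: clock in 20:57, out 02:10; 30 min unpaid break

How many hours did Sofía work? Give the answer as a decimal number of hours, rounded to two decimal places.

4.72 hours

Overnight: 20:57 → midnight = 3 h 3 min; midnight → 02:10 = 2 h 10 min; span 5 h 13 min; less 30 min break → 4 h 43 min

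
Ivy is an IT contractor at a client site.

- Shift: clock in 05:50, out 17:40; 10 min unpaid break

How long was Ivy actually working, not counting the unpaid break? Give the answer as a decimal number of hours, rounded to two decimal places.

11.67 hours

Shift: 05:50–17:40 = 11 h 50 min; less 10 min break → 11 h 40 min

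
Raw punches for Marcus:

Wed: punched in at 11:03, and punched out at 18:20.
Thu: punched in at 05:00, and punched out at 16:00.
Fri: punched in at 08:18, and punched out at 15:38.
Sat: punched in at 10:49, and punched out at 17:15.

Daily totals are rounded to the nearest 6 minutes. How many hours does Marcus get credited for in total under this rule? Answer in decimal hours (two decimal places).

32.00 hours

Wed: 11:03–18:20 = 7 h 17 min → rounds to 7 h 18 min
Thu: 05:00–16:00 = 11 h 0 min → rounds to 11 h 0 min
Fri: 08:18–15:38 = 7 h 20 min → rounds to 7 h 18 min
Sat: 10:49–17:15 = 6 h 26 min → rounds to 6 h 24 min
Total credited: 32 h 0 min.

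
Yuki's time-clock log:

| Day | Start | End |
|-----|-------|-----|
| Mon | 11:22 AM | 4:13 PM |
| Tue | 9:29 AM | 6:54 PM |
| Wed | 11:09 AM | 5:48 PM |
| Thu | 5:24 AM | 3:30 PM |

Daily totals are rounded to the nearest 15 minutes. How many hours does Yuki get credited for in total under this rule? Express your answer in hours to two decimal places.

31.00 hours

Mon: 11:22 AM–4:13 PM = 4 h 51 min → rounds to 4 h 45 min
Tue: 9:29 AM–6:54 PM = 9 h 25 min → rounds to 9 h 30 min
Wed: 11:09 AM–5:48 PM = 6 h 39 min → rounds to 6 h 45 min
Thu: 5:24 AM–3:30 PM = 10 h 6 min → rounds to 10 h 0 min
Total credited: 31 h 0 min.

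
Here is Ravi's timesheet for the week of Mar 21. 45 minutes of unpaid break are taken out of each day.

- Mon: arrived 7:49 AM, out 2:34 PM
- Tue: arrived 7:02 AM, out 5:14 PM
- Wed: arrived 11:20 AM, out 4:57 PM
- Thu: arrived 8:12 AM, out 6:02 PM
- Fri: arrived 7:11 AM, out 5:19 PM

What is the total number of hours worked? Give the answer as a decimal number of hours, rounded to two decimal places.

38.78 hours

Mon: 7:49 AM–2:34 PM = 6 h 45 min; less 45 min break → 6 h 0 min
Tue: 7:02 AM–5:14 PM = 10 h 12 min; less 45 min break → 9 h 27 min
Wed: 11:20 AM–4:57 PM = 5 h 37 min; less 45 min break → 4 h 52 min
Thu: 8:12 AM–6:02 PM = 9 h 50 min; less 45 min break → 9 h 5 min
Fri: 7:11 AM–5:19 PM = 10 h 8 min; less 45 min break → 9 h 23 min
Total: 6 h 0 min + 9 h 27 min + 4 h 52 min + 9 h 5 min + 9 h 23 min = 38 h 47 min.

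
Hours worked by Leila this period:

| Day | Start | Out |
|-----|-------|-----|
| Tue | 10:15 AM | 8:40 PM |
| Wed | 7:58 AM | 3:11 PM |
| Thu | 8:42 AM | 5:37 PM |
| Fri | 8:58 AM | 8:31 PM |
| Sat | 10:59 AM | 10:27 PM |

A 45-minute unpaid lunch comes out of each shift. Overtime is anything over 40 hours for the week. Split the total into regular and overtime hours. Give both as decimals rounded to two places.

Regular 40.00 hours, overtime 5.82 hours

Tue: 10:15 AM–8:40 PM = 10 h 25 min; less 45 min break → 9 h 40 min
Wed: 7:58 AM–3:11 PM = 7 h 13 min; less 45 min break → 6 h 28 min
Thu: 8:42 AM–5:37 PM = 8 h 55 min; less 45 min break → 8 h 10 min
Fri: 8:58 AM–8:31 PM = 11 h 33 min; less 45 min break → 10 h 48 min
Sat: 10:59 AM–10:27 PM = 11 h 28 min; less 45 min break → 10 h 43 min
Total worked: 45 h 49 min = 45.82 h.
Threshold 40 h → overtime 5 h 49 min, regular 40 h 0 min.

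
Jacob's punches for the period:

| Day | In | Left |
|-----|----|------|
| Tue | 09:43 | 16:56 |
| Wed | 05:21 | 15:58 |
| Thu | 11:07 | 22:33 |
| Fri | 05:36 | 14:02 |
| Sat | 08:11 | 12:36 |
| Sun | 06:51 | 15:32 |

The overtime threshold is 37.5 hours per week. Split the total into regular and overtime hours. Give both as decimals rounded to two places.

Regular 37.50 hours, overtime 13.30 hours

Tue: 09:43–16:56 = 7 h 13 min
Wed: 05:21–15:58 = 10 h 37 min
Thu: 11:07–22:33 = 11 h 26 min
Fri: 05:36–14:02 = 8 h 26 min
Sat: 08:11–12:36 = 4 h 25 min
Sun: 06:51–15:32 = 8 h 41 min
Total worked: 50 h 48 min = 50.80 h.
Threshold 37.5 h → overtime 13 h 18 min, regular 37 h 30 min.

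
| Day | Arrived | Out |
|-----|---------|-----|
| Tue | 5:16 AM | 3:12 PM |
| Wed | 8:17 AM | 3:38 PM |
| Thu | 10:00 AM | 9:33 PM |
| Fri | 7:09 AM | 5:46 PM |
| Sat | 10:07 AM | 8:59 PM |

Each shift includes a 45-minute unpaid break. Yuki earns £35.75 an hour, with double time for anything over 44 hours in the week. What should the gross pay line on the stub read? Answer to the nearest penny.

Tue: 5:16 AM–3:12 PM = 9 h 56 min; less 45 min break → 9 h 11 min
Wed: 8:17 AM–3:38 PM = 7 h 21 min; less 45 min break → 6 h 36 min
Thu: 10:00 AM–9:33 PM = 11 h 33 min; less 45 min break → 10 h 48 min
Fri: 7:09 AM–5:46 PM = 10 h 37 min; less 45 min break → 9 h 52 min
Sat: 10:07 AM–8:59 PM = 10 h 52 min; less 45 min break → 10 h 7 min
Total worked: 46 h 34 min = 2794 min.
Regular 44 h 0 min = 2640 min at £35.75/h; overtime 2 h 34 min = 154 min at £71.50/h.
Pay = (2640 × £35.75 + 154 × £71.50) ÷ 60 = £1756.52.

£1756.52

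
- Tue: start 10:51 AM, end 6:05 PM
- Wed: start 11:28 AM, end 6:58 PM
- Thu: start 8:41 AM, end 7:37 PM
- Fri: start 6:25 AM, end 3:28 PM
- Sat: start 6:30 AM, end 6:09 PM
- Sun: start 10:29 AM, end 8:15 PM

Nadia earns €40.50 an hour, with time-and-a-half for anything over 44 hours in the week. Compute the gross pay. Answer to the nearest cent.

Tue: 10:51 AM–6:05 PM = 7 h 14 min
Wed: 11:28 AM–6:58 PM = 7 h 30 min
Thu: 8:41 AM–7:37 PM = 10 h 56 min
Fri: 6:25 AM–3:28 PM = 9 h 3 min
Sat: 6:30 AM–6:09 PM = 11 h 39 min
Sun: 10:29 AM–8:15 PM = 9 h 46 min
Total worked: 56 h 8 min = 3368 min.
Regular 44 h 0 min = 2640 min at €40.50/h; overtime 12 h 8 min = 728 min at €60.75/h.
Pay = (2640 × €40.50 + 728 × €60.75) ÷ 60 = €2519.10.

€2519.10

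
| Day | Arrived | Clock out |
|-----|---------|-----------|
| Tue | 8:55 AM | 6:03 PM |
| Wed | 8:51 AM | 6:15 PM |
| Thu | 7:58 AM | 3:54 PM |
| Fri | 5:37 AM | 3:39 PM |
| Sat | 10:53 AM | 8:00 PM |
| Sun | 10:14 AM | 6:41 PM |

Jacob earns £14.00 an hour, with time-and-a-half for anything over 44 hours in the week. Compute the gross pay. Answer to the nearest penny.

£827.40

Tue: 8:55 AM–6:03 PM = 9 h 8 min
Wed: 8:51 AM–6:15 PM = 9 h 24 min
Thu: 7:58 AM–3:54 PM = 7 h 56 min
Fri: 5:37 AM–3:39 PM = 10 h 2 min
Sat: 10:53 AM–8:00 PM = 9 h 7 min
Sun: 10:14 AM–6:41 PM = 8 h 27 min
Total worked: 54 h 4 min = 3244 min.
Regular 44 h 0 min = 2640 min at £14.00/h; overtime 10 h 4 min = 604 min at £21.00/h.
Pay = (2640 × £14.00 + 604 × £21.00) ÷ 60 = £827.40.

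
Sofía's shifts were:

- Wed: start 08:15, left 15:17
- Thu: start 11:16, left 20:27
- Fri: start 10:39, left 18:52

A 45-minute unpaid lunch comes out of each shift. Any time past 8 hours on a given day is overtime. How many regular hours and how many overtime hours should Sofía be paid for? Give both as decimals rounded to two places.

Regular 21.75 hours, overtime 0.43 hours

Wed: 08:15–15:17 = 7 h 2 min; less 45 min break → 6 h 17 min
Thu: 11:16–20:27 = 9 h 11 min; less 45 min break → 8 h 26 min
Fri: 10:39–18:52 = 8 h 13 min; less 45 min break → 7 h 28 min
Wed reg 6 h 17 min / OT 0 h 0 min; Thu reg 8 h 0 min / OT 0 h 26 min; Fri reg 7 h 28 min / OT 0 h 0 min.
Totals: regular 21 h 45 min, overtime 0 h 26 min.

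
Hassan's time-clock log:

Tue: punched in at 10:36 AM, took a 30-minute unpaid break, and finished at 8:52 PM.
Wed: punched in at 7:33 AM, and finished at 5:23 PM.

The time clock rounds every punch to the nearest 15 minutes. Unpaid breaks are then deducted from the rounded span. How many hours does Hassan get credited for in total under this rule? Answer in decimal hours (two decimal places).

19.75 hours

Tue: in 10:36 AM→10:30 AM, out 8:52 PM→8:45 PM; 10 h 15 min − 30 min = 9 h 45 min
Wed: in 7:33 AM→7:30 AM, out 5:23 PM→5:30 PM; 10 h 0 min
Total credited: 19 h 45 min.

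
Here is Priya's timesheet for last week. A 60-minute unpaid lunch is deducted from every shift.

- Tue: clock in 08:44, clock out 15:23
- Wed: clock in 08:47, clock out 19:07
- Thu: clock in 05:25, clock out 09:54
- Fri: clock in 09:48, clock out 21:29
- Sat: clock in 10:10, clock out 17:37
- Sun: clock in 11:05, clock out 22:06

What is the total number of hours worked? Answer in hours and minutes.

45 h 37 min

Tue: 08:44–15:23 = 6 h 39 min; less 60 min break → 5 h 39 min
Wed: 08:47–19:07 = 10 h 20 min; less 60 min break → 9 h 20 min
Thu: 05:25–09:54 = 4 h 29 min; less 60 min break → 3 h 29 min
Fri: 09:48–21:29 = 11 h 41 min; less 60 min break → 10 h 41 min
Sat: 10:10–17:37 = 7 h 27 min; less 60 min break → 6 h 27 min
Sun: 11:05–22:06 = 11 h 1 min; less 60 min break → 10 h 1 min
Total: 5 h 39 min + 9 h 20 min + 3 h 29 min + 10 h 41 min + 6 h 27 min + 10 h 1 min = 45 h 37 min.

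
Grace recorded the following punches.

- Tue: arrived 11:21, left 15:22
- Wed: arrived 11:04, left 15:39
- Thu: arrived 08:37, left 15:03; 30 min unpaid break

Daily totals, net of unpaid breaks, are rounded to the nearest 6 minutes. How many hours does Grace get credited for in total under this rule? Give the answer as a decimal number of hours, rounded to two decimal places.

Tue: 11:21–15:22 = 4 h 1 min → rounds to 4 h 0 min
Wed: 11:04–15:39 = 4 h 35 min → rounds to 4 h 36 min
Thu: 08:37–15:03 = 6 h 26 min − 30 min = 5 h 56 min → rounds to 5 h 54 min
Total credited: 14 h 30 min.

14.50 hours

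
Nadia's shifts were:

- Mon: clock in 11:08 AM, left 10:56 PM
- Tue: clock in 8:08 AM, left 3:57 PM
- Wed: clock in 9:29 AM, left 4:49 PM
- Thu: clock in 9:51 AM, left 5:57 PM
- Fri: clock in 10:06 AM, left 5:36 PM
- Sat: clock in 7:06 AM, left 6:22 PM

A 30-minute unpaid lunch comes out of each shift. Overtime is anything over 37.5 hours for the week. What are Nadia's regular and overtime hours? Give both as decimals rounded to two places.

Regular 37.50 hours, overtime 13.32 hours

Mon: 11:08 AM–10:56 PM = 11 h 48 min; less 30 min break → 11 h 18 min
Tue: 8:08 AM–3:57 PM = 7 h 49 min; less 30 min break → 7 h 19 min
Wed: 9:29 AM–4:49 PM = 7 h 20 min; less 30 min break → 6 h 50 min
Thu: 9:51 AM–5:57 PM = 8 h 6 min; less 30 min break → 7 h 36 min
Fri: 10:06 AM–5:36 PM = 7 h 30 min; less 30 min break → 7 h 0 min
Sat: 7:06 AM–6:22 PM = 11 h 16 min; less 30 min break → 10 h 46 min
Total worked: 50 h 49 min = 50.82 h.
Threshold 37.5 h → overtime 13 h 19 min, regular 37 h 30 min.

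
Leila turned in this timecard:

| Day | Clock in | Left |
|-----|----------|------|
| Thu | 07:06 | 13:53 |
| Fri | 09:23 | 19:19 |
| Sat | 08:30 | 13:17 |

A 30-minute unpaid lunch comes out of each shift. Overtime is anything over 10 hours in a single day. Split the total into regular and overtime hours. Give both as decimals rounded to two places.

Regular 20.00 hours, overtime 0.00 hours

Thu: 07:06–13:53 = 6 h 47 min; less 30 min break → 6 h 17 min
Fri: 09:23–19:19 = 9 h 56 min; less 30 min break → 9 h 26 min
Sat: 08:30–13:17 = 4 h 47 min; less 30 min break → 4 h 17 min
Thu reg 6 h 17 min / OT 0 h 0 min; Fri reg 9 h 26 min / OT 0 h 0 min; Sat reg 4 h 17 min / OT 0 h 0 min.
Totals: regular 20 h 0 min, overtime 0 h 0 min.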